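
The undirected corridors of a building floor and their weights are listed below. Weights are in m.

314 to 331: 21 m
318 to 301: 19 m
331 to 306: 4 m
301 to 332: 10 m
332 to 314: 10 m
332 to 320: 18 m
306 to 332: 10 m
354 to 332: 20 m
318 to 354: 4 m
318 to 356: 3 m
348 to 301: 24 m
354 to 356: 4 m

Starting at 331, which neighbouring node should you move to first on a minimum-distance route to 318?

306

Compare a few routes:
331–306–332–301–318: 4+10+10+19 = 43
331–306–332–354–318: 4+10+20+4 = 38
331–314–332–354–318: 21+10+20+4 = 55
331–306–332–354–356–318: 4+10+20+4+3 = 41
Cheapest is 331–306–332–354–318 at 38 m.
So from 331 the first move is to 306.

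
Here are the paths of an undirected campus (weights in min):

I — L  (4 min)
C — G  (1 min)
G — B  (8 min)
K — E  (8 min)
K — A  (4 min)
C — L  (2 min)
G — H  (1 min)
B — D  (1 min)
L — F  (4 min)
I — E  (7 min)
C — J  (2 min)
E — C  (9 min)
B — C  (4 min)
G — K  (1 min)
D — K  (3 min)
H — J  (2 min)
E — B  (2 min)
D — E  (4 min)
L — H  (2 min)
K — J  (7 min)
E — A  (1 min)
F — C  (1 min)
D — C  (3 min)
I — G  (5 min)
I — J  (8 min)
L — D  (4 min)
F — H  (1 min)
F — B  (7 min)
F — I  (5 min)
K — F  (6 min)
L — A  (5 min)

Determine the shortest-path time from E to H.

7 min

Candidate routes:
E - B - D - C - F - H: 2+1+3+1+1 = 8
E - A - K - G - H: 1+4+1+1 = 7
Cheapest is E - A - K - G - H at 7 min.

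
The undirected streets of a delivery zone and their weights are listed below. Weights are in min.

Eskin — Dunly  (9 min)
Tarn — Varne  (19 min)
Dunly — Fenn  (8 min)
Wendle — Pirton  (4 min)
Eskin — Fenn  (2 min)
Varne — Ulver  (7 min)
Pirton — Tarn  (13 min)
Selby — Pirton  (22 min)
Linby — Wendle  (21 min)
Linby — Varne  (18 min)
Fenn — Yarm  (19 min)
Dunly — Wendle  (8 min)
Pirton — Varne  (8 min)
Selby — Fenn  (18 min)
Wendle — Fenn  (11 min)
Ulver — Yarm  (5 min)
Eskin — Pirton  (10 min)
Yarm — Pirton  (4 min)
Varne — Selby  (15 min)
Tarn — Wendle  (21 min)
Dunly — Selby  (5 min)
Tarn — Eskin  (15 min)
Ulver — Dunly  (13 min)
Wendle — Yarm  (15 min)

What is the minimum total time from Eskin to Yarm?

14 min

Running Dijkstra from Eskin:
Eskin: 0
Fenn: 2  (via Eskin)
Dunly: 9  (via Eskin)
Pirton: 10  (via Eskin)
Wendle: 13  (via Fenn)
Yarm: 14  (via Pirton)
Shortest route: Eskin–Pirton–Yarm = 14 min.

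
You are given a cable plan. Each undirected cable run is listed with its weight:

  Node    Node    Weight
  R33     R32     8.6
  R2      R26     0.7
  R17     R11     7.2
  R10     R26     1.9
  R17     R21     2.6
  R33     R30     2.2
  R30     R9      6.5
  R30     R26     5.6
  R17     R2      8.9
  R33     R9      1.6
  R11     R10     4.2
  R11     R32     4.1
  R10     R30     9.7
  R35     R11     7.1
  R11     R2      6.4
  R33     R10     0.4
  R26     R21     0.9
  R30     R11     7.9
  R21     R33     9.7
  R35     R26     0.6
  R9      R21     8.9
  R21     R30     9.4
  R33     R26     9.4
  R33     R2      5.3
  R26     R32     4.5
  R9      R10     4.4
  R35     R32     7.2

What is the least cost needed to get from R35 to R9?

4.5

Compare a few routes:
R35 - R26 - R30 - R33 - R9: 0.6+5.6+2.2+1.6 = 10
R35 - R26 - R10 - R33 - R9: 0.6+1.9+0.4+1.6 = 4.5
R35 - R26 - R10 - R9: 0.6+1.9+4.4 = 6.9
R35 - R26 - R2 - R33 - R9: 0.6+0.7+5.3+1.6 = 8.2
Cheapest is R35 - R26 - R10 - R33 - R9 at 4.5.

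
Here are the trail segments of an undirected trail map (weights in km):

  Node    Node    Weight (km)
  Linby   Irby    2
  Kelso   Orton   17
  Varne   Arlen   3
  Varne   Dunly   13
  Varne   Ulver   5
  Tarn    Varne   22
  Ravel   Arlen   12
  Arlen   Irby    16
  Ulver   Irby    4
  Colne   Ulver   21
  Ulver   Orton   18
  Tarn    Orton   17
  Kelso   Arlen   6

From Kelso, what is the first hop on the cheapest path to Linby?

Enumerating some paths:
Kelso–Arlen–Varne–Ulver–Irby–Linby: 6+3+5+4+2 = 20
Kelso–Arlen–Irby–Linby: 6+16+2 = 24
Kelso–Orton–Ulver–Irby–Linby: 17+18+4+2 = 41
The minimum is 20 km via Kelso–Arlen–Varne–Ulver–Irby–Linby.
So from Kelso the first move is to Arlen.

Arlen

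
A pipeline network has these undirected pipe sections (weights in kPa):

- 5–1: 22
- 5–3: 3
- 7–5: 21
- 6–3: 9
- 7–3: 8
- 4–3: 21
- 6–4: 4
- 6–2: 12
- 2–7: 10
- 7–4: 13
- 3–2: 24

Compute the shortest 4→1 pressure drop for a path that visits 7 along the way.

46 kPa

Shortest 4→7: 4–7 = 13
Best 7 to 1: 7–3–5–1 costing 33
Total via 7: 13 + 33 = 46 kPa.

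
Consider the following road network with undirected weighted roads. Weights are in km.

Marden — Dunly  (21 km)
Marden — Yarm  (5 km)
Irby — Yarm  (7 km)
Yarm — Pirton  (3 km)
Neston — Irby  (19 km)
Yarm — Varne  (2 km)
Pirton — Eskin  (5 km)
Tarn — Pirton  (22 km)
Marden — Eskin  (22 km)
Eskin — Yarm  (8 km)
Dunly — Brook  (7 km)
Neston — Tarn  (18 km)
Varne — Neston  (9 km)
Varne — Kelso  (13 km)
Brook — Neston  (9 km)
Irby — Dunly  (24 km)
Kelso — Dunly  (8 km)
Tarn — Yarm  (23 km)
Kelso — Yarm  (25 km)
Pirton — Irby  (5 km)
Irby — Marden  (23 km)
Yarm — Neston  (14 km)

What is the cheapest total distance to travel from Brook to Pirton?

23 km

Shortest distances from Brook:
Brook: 0
Dunly: 7  (via Brook)
Neston: 9  (via Brook)
Kelso: 15  (via Dunly)
Varne: 18  (via Neston)
Yarm: 20  (via Varne)
Pirton: 23  (via Yarm)
Shortest route: Brook → Neston → Varne → Yarm → Pirton = 23 km.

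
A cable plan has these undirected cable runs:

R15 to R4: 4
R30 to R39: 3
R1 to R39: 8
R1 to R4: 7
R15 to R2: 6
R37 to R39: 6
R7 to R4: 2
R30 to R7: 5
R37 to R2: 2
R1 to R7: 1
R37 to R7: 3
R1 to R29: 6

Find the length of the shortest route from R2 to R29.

Enumerating some paths:
R2 - R37 - R39 - R1 - R29: 2+6+8+6 = 22
R2 - R37 - R7 - R1 - R29: 2+3+1+6 = 12
R2 - R37 - R7 - R4 - R1 - R29: 2+3+2+7+6 = 20
R2 - R15 - R4 - R7 - R1 - R29: 6+4+2+1+6 = 19
Cheapest is R2 - R37 - R7 - R1 - R29 at 12.

12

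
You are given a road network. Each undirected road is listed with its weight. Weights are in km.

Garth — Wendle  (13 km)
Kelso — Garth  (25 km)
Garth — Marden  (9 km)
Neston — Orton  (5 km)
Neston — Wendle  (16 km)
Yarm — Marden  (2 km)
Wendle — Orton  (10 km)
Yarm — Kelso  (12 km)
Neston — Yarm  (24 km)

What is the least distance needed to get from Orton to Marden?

Settle nodes by increasing distance from Orton:
Orton: 0
Neston: 5  (via Orton)
Wendle: 10  (via Orton)
Garth: 23  (via Wendle)
Yarm: 29  (via Neston)
Marden: 31  (via Yarm)
Shortest route: Orton–Neston–Yarm–Marden = 31 km.

31 km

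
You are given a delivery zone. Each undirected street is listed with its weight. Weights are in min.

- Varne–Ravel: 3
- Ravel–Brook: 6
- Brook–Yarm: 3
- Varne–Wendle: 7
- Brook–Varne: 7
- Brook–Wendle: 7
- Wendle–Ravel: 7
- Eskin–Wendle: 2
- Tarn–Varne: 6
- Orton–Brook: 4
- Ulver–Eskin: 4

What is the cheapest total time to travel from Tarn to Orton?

Settle nodes by increasing distance from Tarn:
Tarn: 0
Varne: 6  (via Tarn)
Ravel: 9  (via Varne)
Wendle: 13  (via Varne)
Brook: 13  (via Varne)
Eskin: 15  (via Wendle)
Yarm: 16  (via Brook)
Orton: 17  (via Brook)
Shortest route: Tarn–Varne–Brook–Orton = 17 min.

17 min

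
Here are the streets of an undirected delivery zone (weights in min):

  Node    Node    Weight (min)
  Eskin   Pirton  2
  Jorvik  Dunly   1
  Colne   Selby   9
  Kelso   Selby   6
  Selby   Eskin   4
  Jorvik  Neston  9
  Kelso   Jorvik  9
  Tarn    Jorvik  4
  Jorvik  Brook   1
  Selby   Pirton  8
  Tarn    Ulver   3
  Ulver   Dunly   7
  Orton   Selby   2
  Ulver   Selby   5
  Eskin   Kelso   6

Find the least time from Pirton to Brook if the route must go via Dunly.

Best Pirton to Dunly: Pirton–Eskin–Selby–Ulver–Dunly costing 18
Best Dunly to Brook: Dunly–Jorvik–Brook costing 2
Total via Dunly: 18 + 2 = 20 min.

20 min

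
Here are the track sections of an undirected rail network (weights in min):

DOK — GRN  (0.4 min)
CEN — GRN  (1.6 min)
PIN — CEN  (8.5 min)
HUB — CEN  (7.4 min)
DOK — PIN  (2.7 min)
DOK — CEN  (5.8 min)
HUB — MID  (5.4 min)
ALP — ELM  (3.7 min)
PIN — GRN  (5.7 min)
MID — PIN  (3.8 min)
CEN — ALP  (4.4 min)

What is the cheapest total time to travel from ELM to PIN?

Running Dijkstra from ELM:
ELM: 0
ALP: 3.7  (via ELM)
CEN: 8.1  (via ALP)
GRN: 9.7  (via CEN)
DOK: 10.1  (via GRN)
PIN: 12.8  (via DOK)
Shortest route: ELM–ALP–CEN–GRN–DOK–PIN = 12.8 min.

12.8 min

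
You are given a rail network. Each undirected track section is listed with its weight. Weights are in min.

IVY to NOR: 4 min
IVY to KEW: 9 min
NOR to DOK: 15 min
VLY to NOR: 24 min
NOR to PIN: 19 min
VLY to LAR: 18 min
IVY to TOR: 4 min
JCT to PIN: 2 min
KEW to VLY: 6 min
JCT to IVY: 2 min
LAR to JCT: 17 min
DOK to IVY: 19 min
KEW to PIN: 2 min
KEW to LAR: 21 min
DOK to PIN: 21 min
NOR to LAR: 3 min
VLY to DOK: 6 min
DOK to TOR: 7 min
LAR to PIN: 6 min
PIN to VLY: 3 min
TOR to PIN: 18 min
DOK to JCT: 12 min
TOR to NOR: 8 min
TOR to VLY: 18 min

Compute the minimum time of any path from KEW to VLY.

5 min

Compare a few routes:
KEW → PIN → VLY: 2+3 = 5
KEW → VLY: 6 = 6
Cheapest is KEW → PIN → VLY at 5 min.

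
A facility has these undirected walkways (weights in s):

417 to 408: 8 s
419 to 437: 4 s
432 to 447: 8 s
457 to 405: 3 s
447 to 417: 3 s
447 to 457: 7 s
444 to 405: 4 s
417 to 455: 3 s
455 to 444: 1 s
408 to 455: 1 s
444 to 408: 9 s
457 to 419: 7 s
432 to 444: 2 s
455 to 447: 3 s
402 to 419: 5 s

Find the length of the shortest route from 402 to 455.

Compare a few routes:
402 → 419 → 457 → 447 → 455: 5+7+7+3 = 22
402 → 419 → 457 → 405 → 444 → 455: 5+7+3+4+1 = 20
402 → 419 → 457 → 447 → 417 → 455: 5+7+7+3+3 = 25
Cheapest is 402 → 419 → 457 → 405 → 444 → 455 at 20 s.

20 s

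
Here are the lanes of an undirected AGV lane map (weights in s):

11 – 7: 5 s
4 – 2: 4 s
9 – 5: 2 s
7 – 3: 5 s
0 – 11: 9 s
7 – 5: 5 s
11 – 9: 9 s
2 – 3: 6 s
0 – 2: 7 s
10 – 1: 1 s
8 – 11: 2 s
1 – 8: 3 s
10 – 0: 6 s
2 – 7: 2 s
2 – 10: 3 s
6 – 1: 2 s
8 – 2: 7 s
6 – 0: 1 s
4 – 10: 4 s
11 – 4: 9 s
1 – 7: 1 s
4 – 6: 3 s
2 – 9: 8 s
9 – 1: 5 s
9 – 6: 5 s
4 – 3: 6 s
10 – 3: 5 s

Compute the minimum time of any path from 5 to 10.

Candidate routes:
5 - 9 - 6 - 1 - 10: 2+5+2+1 = 10
5 - 9 - 1 - 10: 2+5+1 = 8
5 - 7 - 2 - 10: 5+2+3 = 10
5 - 7 - 1 - 10: 5+1+1 = 7
Cheapest is 5 - 7 - 1 - 10 at 7 s.

7 s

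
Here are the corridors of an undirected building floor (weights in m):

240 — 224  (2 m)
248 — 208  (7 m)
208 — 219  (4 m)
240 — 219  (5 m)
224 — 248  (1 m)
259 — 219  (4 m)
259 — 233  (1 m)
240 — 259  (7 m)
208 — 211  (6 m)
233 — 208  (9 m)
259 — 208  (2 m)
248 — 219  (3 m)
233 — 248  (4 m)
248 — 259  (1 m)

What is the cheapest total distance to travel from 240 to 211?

Compare a few routes:
240 → 219 → 208 → 211: 5+4+6 = 15
240 → 224 → 248 → 259 → 208 → 211: 2+1+1+2+6 = 12
240 → 259 → 208 → 211: 7+2+6 = 15
The minimum is 12 m via 240 → 224 → 248 → 259 → 208 → 211.

12 m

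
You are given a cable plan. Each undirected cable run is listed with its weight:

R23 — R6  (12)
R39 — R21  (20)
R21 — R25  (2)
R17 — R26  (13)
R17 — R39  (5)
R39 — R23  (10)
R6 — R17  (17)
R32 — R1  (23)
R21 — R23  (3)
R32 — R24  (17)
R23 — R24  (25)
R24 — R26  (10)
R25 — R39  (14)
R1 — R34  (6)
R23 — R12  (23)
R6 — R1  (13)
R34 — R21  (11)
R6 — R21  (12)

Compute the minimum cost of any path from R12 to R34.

37

Settle nodes by increasing distance from R12:
R12: 0
R23: 23  (via R12)
R21: 26  (via R23)
R25: 28  (via R21)
R39: 33  (via R23)
R6: 35  (via R23)
R34: 37  (via R21)
Shortest route: R12–R23–R21–R34 = 37.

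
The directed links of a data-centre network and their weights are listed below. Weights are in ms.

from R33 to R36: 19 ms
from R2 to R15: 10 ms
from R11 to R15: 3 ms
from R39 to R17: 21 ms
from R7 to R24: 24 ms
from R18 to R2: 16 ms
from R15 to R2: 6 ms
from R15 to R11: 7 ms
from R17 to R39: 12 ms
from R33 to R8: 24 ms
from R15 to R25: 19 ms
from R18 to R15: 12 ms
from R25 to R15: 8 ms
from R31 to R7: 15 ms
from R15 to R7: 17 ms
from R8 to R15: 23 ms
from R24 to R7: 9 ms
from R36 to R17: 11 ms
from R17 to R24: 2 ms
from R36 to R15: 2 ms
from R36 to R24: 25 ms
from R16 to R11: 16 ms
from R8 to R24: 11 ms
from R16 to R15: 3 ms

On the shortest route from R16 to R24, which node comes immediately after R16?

Candidate routes:
R16 → R15 → R7 → R24: 3+17+24 = 44
R16 → R11 → R15 → R7 → R24: 16+3+17+24 = 60
The minimum is 44 ms via R16 → R15 → R7 → R24.
So from R16 the first move is to R15.

R15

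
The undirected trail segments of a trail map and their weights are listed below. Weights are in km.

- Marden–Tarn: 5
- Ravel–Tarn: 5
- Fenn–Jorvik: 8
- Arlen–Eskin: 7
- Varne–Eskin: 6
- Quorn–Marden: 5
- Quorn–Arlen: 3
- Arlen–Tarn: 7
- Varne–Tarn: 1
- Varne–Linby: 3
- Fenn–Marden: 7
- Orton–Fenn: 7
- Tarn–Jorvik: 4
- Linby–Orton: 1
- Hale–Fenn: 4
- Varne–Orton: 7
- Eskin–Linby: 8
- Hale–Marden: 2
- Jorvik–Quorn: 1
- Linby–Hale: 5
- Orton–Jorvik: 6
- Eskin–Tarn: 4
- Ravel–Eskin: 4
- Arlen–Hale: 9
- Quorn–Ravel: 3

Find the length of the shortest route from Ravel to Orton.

Candidate routes:
Ravel → Quorn → Jorvik → Orton: 3+1+6 = 10
Ravel → Eskin → Linby → Orton: 4+8+1 = 13
Ravel → Eskin → Tarn → Varne → Linby → Orton: 4+4+1+3+1 = 13
The minimum is 10 km via Ravel → Quorn → Jorvik → Orton.

10 km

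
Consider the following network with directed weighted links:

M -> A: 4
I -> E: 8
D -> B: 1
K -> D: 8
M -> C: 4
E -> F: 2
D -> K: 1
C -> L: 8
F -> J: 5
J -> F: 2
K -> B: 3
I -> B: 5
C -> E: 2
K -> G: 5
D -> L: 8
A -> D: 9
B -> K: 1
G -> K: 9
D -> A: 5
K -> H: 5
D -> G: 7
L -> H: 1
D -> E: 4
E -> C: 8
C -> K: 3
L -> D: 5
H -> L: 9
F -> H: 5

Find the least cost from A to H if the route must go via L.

18

Shortest A→L: A → D → L = 17
Best L to H: L → H costing 1
Total via L: 17 + 1 = 18.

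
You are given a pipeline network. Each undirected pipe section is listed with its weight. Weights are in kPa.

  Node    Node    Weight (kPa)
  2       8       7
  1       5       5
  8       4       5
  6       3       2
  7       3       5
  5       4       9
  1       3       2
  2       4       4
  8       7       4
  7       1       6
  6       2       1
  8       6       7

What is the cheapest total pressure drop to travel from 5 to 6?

Compare a few routes:
5–4–2–6: 9+4+1 = 14
5–1–3–6: 5+2+2 = 9
The minimum is 9 kPa via 5–1–3–6.

9 kPa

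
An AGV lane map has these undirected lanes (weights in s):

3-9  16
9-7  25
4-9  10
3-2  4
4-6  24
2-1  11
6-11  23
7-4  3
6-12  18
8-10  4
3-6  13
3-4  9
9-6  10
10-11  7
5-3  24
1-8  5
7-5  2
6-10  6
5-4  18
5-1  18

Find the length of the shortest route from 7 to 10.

29 s

Compare a few routes:
7–4–6–10: 3+24+6 = 33
7–4–9–6–10: 3+10+10+6 = 29
7–4–3–6–10: 3+9+13+6 = 31
Cheapest is 7–4–9–6–10 at 29 s.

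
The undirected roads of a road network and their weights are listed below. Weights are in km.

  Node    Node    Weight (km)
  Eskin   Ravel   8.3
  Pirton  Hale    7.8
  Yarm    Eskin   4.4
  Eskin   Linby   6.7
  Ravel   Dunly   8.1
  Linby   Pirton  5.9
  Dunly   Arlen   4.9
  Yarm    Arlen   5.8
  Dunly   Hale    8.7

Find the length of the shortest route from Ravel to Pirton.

Settle nodes by increasing distance from Ravel:
Ravel: 0
Dunly: 8.1  (via Ravel)
Eskin: 8.3  (via Ravel)
Yarm: 12.7  (via Eskin)
Arlen: 13  (via Dunly)
Linby: 15  (via Eskin)
Hale: 16.8  (via Dunly)
Pirton: 20.9  (via Linby)
Shortest route: Ravel → Eskin → Linby → Pirton = 20.9 km.

20.9 km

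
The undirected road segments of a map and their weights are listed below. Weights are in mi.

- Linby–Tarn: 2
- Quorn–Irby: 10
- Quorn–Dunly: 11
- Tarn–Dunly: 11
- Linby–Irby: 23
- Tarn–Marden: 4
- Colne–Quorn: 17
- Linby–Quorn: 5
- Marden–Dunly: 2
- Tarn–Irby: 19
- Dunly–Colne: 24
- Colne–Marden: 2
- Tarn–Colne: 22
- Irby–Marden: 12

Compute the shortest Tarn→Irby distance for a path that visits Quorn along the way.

Best Tarn to Quorn: Tarn–Linby–Quorn costing 7
Shortest Quorn→Irby: Quorn–Irby = 10
Total via Quorn: 7 + 10 = 17 mi.

17 mi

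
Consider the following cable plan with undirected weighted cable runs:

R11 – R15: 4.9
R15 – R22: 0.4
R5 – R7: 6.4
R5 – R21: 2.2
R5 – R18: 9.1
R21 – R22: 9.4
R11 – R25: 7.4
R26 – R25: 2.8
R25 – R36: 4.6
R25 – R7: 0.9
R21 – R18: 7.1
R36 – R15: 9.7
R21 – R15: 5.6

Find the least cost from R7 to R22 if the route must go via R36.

15.6

Best R7 to R36: R7 → R25 → R36 costing 5.5
Best R36 to R22: R36 → R15 → R22 costing 10.1
Total via R36: 5.5 + 10.1 = 15.6.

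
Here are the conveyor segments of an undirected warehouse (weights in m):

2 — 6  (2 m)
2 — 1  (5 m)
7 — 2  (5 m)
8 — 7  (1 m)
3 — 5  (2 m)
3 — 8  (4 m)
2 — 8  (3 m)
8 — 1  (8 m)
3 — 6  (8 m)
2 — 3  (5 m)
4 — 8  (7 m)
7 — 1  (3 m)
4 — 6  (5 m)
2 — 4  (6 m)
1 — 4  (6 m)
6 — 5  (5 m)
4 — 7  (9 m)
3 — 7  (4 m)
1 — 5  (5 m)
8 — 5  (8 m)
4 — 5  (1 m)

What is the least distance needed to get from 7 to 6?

Compare a few routes:
7 - 2 - 6: 5+2 = 7
7 - 8 - 2 - 6: 1+3+2 = 6
The minimum is 6 m via 7 - 8 - 2 - 6.

6 m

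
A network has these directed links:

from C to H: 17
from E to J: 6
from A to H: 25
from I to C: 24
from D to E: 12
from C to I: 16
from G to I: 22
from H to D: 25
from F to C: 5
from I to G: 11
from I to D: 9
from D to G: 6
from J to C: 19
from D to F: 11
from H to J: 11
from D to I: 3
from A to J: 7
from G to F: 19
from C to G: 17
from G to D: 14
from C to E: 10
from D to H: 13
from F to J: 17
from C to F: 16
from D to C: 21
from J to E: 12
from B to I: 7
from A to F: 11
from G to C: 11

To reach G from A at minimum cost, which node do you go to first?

Candidate routes:
A → F → C → G: 11+5+17 = 33
A → J → C → G: 7+19+17 = 43
A → F → C → I → G: 11+5+16+11 = 43
The minimum is 33 via A → F → C → G.
So from A the first move is to F.

F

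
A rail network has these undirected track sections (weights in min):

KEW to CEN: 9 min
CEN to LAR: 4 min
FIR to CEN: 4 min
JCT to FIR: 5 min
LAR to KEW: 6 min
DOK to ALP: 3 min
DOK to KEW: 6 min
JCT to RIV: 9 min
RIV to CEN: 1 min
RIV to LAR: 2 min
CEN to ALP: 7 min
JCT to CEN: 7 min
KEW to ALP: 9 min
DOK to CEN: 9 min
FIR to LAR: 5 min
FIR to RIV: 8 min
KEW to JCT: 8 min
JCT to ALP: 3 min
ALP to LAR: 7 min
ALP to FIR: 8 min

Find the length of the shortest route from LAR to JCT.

Running Dijkstra from LAR:
LAR: 0
RIV: 2  (via LAR)
CEN: 3  (via RIV)
FIR: 5  (via LAR)
KEW: 6  (via LAR)
ALP: 7  (via LAR)
DOK: 10  (via ALP)
JCT: 10  (via CEN)
Shortest route: LAR → RIV → CEN → JCT = 10 min.

10 min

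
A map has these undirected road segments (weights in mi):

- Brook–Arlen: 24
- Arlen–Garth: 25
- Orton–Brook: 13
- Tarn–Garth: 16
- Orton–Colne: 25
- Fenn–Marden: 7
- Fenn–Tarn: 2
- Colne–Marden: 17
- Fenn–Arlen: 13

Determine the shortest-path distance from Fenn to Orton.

49 mi

Enumerating some paths:
Fenn - Marden - Colne - Orton: 7+17+25 = 49
Fenn - Arlen - Brook - Orton: 13+24+13 = 50
Fenn - Tarn - Garth - Arlen - Brook - Orton: 2+16+25+24+13 = 80
The minimum is 49 mi via Fenn - Marden - Colne - Orton.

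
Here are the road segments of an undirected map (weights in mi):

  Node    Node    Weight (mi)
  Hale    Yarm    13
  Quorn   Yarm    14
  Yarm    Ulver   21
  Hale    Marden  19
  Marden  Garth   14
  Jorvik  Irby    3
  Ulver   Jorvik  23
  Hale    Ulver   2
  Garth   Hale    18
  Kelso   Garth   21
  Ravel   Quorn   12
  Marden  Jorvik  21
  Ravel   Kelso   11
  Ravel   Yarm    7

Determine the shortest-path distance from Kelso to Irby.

Settle nodes by increasing distance from Kelso:
Kelso: 0
Ravel: 11  (via Kelso)
Yarm: 18  (via Ravel)
Garth: 21  (via Kelso)
Quorn: 23  (via Ravel)
Hale: 31  (via Yarm)
Ulver: 33  (via Hale)
Marden: 35  (via Garth)
Jorvik: 56  (via Ulver)
Irby: 59  (via Jorvik)
Shortest route: Kelso–Ravel–Yarm–Hale–Ulver–Jorvik–Irby = 59 mi.

59 mi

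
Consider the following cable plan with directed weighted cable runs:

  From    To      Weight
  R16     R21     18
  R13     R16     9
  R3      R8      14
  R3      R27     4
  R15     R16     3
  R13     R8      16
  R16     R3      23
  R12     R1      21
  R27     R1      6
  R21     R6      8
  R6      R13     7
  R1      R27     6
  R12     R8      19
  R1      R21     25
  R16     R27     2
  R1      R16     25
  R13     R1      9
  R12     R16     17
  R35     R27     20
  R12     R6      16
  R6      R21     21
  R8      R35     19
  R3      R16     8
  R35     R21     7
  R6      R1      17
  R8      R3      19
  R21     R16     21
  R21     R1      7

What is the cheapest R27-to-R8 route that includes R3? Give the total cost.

Best R27 to R3: R27–R1–R16–R3 costing 54
Best R3 to R8: R3–R8 costing 14
Total via R3: 54 + 14 = 68.

68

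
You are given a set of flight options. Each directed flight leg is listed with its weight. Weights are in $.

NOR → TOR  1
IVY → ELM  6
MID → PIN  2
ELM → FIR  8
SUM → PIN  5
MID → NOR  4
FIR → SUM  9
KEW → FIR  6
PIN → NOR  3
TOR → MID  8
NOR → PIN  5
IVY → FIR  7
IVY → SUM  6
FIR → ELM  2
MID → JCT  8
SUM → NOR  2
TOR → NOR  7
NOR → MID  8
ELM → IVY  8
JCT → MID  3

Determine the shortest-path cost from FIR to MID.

Shortest distances from FIR:
FIR: 0
ELM: 2  (via FIR)
SUM: 9  (via FIR)
IVY: 10  (via ELM)
NOR: 11  (via SUM)
TOR: 12  (via NOR)
PIN: 14  (via SUM)
MID: 19  (via NOR)
Shortest route: FIR–SUM–NOR–MID = $19.

$19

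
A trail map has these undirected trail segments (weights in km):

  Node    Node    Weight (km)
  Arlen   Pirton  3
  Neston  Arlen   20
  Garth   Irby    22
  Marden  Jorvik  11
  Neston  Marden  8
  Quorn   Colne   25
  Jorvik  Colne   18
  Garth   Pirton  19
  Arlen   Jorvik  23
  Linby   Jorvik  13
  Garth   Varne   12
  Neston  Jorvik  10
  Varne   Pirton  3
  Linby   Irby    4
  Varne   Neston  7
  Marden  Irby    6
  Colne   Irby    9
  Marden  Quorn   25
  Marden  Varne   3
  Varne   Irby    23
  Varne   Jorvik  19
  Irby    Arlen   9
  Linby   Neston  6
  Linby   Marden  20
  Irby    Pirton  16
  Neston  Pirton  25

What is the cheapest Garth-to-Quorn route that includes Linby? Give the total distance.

Best Garth to Linby: Garth–Varne–Neston–Linby costing 25
Best Linby to Quorn: Linby–Irby–Marden–Quorn costing 35
Total via Linby: 25 + 35 = 60 km.

60 km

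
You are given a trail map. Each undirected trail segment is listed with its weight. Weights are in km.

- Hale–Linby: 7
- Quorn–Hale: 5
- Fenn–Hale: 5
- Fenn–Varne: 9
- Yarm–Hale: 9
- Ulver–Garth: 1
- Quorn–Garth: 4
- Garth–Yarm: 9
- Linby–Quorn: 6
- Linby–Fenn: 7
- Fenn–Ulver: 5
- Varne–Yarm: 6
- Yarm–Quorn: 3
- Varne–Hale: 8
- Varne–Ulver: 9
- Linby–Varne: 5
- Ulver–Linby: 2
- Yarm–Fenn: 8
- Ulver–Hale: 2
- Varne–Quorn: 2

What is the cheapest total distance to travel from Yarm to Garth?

7 km

Settle nodes by increasing distance from Yarm:
Yarm: 0
Quorn: 3  (via Yarm)
Varne: 5  (via Quorn)
Garth: 7  (via Quorn)
Shortest route: Yarm → Quorn → Garth = 7 km.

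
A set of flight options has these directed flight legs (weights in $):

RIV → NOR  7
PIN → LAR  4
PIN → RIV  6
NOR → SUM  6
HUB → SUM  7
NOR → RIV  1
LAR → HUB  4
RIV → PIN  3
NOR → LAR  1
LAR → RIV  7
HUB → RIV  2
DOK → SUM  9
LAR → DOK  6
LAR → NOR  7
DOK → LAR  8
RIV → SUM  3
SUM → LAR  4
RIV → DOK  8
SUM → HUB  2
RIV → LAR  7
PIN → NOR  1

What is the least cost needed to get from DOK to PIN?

Enumerating some paths:
DOK - LAR - RIV - PIN: 8+7+3 = 18
DOK - SUM - HUB - RIV - PIN: 9+2+2+3 = 16
DOK - LAR - HUB - RIV - PIN: 8+4+2+3 = 17
Cheapest is DOK - SUM - HUB - RIV - PIN at $16.

$16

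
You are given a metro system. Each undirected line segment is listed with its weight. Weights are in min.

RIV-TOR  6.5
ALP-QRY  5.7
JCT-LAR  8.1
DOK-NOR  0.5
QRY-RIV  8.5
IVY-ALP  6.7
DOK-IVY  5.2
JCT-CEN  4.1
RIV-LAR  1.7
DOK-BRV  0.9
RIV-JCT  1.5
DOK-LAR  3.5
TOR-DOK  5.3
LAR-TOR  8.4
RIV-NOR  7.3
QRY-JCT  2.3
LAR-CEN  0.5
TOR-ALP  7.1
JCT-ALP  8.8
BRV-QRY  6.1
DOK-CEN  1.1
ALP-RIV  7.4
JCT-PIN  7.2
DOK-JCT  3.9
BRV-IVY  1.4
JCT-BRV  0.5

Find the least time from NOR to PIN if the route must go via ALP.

24.7 min

Shortest NOR→ALP: NOR → DOK → BRV → IVY → ALP = 9.5
Shortest ALP→PIN: ALP → QRY → JCT → PIN = 15.2
Total via ALP: 9.5 + 15.2 = 24.7 min.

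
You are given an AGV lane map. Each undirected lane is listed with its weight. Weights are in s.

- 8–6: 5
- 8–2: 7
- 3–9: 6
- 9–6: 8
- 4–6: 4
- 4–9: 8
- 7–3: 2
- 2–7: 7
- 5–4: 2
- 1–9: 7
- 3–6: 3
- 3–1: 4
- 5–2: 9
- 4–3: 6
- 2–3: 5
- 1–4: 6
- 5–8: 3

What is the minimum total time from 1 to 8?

11 s

Settle nodes by increasing distance from 1:
1: 0
3: 4  (via 1)
4: 6  (via 1)
7: 6  (via 3)
6: 7  (via 3)
9: 7  (via 1)
5: 8  (via 4)
2: 9  (via 3)
8: 11  (via 5)
Shortest route: 1 → 4 → 5 → 8 = 11 s.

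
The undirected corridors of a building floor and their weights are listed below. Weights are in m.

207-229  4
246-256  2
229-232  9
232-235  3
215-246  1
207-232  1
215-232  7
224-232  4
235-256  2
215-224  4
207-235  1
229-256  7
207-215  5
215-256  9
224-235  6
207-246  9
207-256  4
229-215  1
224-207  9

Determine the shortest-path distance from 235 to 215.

Candidate routes:
235 → 207 → 215: 1+5 = 6
235 → 256 → 246 → 215: 2+2+1 = 5
235 → 207 → 256 → 246 → 215: 1+4+2+1 = 8
235 → 207 → 229 → 215: 1+4+1 = 6
Cheapest is 235 → 256 → 246 → 215 at 5 m.

5 m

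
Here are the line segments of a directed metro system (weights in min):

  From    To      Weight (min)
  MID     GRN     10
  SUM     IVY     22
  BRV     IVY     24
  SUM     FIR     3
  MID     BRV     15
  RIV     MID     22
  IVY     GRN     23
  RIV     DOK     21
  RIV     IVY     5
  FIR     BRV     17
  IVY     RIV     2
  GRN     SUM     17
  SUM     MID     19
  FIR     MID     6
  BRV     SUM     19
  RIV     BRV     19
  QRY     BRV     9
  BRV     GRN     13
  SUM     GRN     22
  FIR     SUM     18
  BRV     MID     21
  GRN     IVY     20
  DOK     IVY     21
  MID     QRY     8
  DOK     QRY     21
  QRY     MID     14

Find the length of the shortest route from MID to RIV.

Shortest distances from MID:
MID: 0
QRY: 8  (via MID)
GRN: 10  (via MID)
BRV: 15  (via MID)
SUM: 27  (via GRN)
IVY: 30  (via GRN)
FIR: 30  (via SUM)
RIV: 32  (via IVY)
Shortest route: MID–GRN–IVY–RIV = 32 min.

32 min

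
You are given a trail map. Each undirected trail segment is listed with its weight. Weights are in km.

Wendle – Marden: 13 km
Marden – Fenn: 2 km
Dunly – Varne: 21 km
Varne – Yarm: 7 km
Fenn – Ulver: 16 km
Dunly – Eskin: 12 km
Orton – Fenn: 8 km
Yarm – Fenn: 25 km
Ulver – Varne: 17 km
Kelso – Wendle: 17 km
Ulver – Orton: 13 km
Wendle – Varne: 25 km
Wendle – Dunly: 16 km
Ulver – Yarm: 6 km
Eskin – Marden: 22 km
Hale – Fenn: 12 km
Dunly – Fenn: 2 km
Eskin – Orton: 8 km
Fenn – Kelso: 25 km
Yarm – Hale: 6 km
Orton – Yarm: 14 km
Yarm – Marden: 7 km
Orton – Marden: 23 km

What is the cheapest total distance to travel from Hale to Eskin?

26 km

Shortest distances from Hale:
Hale: 0
Yarm: 6  (via Hale)
Ulver: 12  (via Yarm)
Fenn: 12  (via Hale)
Varne: 13  (via Yarm)
Marden: 13  (via Yarm)
Dunly: 14  (via Fenn)
Orton: 20  (via Yarm)
Eskin: 26  (via Dunly)
Shortest route: Hale–Fenn–Dunly–Eskin = 26 km.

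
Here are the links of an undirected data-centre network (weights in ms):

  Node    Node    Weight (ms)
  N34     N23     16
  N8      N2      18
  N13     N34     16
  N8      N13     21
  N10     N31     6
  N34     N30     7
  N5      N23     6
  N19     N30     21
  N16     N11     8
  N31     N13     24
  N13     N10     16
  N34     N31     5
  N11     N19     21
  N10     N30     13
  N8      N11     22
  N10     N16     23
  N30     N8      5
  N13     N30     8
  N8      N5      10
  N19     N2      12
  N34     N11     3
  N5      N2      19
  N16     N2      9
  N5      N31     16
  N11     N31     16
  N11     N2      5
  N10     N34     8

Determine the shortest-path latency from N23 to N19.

Running Dijkstra from N23:
N23: 0
N5: 6  (via N23)
N34: 16  (via N23)
N8: 16  (via N5)
N11: 19  (via N34)
N30: 21  (via N8)
N31: 21  (via N34)
N2: 24  (via N11)
N10: 24  (via N34)
N16: 27  (via N11)
N13: 29  (via N30)
N19: 36  (via N2)
Shortest route: N23 → N34 → N11 → N2 → N19 = 36 ms.

36 ms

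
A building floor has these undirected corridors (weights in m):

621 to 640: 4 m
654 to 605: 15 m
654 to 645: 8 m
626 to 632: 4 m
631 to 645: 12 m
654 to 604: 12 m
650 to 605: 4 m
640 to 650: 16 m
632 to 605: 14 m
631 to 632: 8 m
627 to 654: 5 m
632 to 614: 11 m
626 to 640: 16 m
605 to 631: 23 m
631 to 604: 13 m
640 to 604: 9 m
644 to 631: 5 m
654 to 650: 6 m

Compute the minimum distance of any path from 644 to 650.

31 m

Candidate routes:
644–631–605–650: 5+23+4 = 32
644–631–645–654–650: 5+12+8+6 = 31
Cheapest is 644–631–645–654–650 at 31 m.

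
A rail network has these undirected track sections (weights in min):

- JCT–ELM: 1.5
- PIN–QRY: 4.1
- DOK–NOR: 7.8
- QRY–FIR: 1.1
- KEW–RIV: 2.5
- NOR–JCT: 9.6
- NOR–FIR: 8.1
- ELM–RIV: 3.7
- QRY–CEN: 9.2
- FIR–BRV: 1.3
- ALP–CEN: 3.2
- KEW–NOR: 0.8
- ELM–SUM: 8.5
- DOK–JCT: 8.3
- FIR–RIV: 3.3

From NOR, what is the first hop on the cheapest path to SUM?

KEW

Compare a few routes:
NOR–KEW–RIV–ELM–SUM: 0.8+2.5+3.7+8.5 = 15.5
NOR–JCT–ELM–SUM: 9.6+1.5+8.5 = 19.6
Cheapest is NOR–KEW–RIV–ELM–SUM at 15.5 min.
So from NOR the first move is to KEW.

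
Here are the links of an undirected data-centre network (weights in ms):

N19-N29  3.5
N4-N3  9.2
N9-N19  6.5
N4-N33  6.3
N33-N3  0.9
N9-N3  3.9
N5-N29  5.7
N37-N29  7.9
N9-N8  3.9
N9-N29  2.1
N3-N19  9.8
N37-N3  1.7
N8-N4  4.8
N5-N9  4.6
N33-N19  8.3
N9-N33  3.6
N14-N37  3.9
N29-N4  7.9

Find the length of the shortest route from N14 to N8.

Candidate routes:
N14–N37–N3–N9–N8: 3.9+1.7+3.9+3.9 = 13.4
N14–N37–N3–N33–N9–N8: 3.9+1.7+0.9+3.6+3.9 = 14
The minimum is 13.4 ms via N14–N37–N3–N9–N8.

13.4 ms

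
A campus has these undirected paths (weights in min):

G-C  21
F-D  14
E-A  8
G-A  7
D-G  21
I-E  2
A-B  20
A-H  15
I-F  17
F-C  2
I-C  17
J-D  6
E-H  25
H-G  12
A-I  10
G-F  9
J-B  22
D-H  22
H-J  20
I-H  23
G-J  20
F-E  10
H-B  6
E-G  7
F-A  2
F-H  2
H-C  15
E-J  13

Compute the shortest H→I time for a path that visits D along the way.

37 min

Best H to D: H → F → D costing 16
Shortest D→I: D → J → E → I = 21
Total via D: 16 + 21 = 37 min.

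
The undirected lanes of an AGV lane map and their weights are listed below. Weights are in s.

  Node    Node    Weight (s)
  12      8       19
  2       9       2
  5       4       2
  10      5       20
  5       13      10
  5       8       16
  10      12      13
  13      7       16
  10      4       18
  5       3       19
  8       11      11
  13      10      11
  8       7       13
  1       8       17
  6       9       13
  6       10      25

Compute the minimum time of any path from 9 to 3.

77 s

Candidate routes:
9 → 6 → 10 → 13 → 5 → 3: 13+25+11+10+19 = 78
9 → 6 → 10 → 5 → 3: 13+25+20+19 = 77
Cheapest is 9 → 6 → 10 → 5 → 3 at 77 s.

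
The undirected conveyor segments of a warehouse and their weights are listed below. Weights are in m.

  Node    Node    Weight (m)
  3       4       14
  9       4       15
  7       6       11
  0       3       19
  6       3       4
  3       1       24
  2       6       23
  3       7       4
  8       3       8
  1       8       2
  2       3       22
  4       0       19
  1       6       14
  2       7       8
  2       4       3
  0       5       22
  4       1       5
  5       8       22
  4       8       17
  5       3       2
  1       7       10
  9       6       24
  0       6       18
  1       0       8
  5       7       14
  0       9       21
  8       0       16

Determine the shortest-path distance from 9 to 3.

28 m

Enumerating some paths:
9 → 4 → 1 → 8 → 3: 15+5+2+8 = 30
9 → 4 → 3: 15+14 = 29
9 → 6 → 3: 24+4 = 28
9 → 4 → 2 → 7 → 3: 15+3+8+4 = 30
Cheapest is 9 → 6 → 3 at 28 m.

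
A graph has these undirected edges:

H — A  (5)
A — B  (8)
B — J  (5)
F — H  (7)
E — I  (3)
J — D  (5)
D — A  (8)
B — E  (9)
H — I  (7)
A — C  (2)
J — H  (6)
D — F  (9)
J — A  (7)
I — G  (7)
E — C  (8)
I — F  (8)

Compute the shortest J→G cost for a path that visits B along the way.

24

Best J to B: J–B costing 5
Best B to G: B–E–I–G costing 19
Total via B: 5 + 19 = 24.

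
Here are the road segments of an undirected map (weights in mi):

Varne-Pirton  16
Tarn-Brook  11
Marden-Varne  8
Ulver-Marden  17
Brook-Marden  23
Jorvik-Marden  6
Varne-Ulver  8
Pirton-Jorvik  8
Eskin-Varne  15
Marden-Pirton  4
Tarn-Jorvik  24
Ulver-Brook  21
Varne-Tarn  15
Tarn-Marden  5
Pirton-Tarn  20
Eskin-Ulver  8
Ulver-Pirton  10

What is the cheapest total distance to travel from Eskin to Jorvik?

26 mi

Compare a few routes:
Eskin–Varne–Marden–Jorvik: 15+8+6 = 29
Eskin–Ulver–Pirton–Marden–Jorvik: 8+10+4+6 = 28
Eskin–Ulver–Varne–Marden–Jorvik: 8+8+8+6 = 30
Eskin–Ulver–Pirton–Jorvik: 8+10+8 = 26
Cheapest is Eskin–Ulver–Pirton–Jorvik at 26 mi.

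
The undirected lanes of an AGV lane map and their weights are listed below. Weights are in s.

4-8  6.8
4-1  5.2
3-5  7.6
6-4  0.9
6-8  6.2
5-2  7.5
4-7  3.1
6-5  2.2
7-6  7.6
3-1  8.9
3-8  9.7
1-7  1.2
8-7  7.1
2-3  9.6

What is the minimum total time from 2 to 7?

13.7 s

Settle nodes by increasing distance from 2:
2: 0
5: 7.5  (via 2)
3: 9.6  (via 2)
6: 9.7  (via 5)
4: 10.6  (via 6)
7: 13.7  (via 4)
Shortest route: 2 → 5 → 6 → 4 → 7 = 13.7 s.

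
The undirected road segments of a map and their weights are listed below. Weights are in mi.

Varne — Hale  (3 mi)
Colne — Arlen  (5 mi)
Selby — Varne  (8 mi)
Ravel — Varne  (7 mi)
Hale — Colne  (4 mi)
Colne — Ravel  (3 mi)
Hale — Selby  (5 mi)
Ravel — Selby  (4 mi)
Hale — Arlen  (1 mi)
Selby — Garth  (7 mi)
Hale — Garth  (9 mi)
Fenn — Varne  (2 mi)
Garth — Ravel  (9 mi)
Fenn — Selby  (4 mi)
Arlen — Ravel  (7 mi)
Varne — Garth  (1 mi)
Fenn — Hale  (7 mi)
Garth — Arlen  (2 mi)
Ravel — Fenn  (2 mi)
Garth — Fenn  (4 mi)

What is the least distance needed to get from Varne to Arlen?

3 mi

Compare a few routes:
Varne → Garth → Arlen: 1+2 = 3
Varne → Hale → Arlen: 3+1 = 4
The minimum is 3 mi via Varne → Garth → Arlen.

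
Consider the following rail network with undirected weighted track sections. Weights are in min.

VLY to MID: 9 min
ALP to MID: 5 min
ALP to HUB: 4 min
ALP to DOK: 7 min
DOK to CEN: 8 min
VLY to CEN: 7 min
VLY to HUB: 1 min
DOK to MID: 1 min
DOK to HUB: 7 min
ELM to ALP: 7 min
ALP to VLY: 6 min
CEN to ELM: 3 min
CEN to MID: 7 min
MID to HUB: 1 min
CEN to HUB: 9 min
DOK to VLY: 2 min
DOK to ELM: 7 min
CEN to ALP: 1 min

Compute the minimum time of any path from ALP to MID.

5 min

Candidate routes:
ALP → MID: 5 = 5
ALP → HUB → VLY → DOK → MID: 4+1+2+1 = 8
Cheapest is ALP → MID at 5 min.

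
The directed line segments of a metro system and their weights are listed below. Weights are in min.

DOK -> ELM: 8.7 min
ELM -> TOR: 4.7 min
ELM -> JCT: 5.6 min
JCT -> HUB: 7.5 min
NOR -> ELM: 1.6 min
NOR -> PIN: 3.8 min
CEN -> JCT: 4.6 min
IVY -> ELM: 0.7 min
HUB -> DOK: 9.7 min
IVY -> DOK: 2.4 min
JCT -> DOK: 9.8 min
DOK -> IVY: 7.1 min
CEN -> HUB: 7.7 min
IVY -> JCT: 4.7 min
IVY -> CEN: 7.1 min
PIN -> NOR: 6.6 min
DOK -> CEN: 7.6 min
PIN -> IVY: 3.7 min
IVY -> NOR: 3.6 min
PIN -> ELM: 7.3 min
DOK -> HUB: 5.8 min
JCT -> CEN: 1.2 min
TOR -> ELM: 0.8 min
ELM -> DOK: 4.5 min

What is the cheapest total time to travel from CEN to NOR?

Compare a few routes:
CEN → JCT → DOK → IVY → NOR: 4.6+9.8+7.1+3.6 = 25.1
CEN → HUB → DOK → IVY → NOR: 7.7+9.7+7.1+3.6 = 28.1
The minimum is 25.1 min via CEN → JCT → DOK → IVY → NOR.

25.1 min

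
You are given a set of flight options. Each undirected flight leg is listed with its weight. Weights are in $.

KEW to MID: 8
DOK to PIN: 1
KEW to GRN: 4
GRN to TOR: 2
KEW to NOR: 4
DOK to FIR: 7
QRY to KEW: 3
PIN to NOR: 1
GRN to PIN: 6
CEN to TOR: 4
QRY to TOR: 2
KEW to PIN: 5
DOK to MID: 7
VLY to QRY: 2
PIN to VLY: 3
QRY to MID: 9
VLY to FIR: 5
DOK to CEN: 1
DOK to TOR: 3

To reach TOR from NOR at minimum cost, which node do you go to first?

Candidate routes:
NOR–PIN–DOK–TOR: 1+1+3 = 5
NOR–PIN–VLY–QRY–TOR: 1+3+2+2 = 8
NOR–PIN–DOK–CEN–TOR: 1+1+1+4 = 7
The minimum is $5 via NOR–PIN–DOK–TOR.
So from NOR the first move is to PIN.

PIN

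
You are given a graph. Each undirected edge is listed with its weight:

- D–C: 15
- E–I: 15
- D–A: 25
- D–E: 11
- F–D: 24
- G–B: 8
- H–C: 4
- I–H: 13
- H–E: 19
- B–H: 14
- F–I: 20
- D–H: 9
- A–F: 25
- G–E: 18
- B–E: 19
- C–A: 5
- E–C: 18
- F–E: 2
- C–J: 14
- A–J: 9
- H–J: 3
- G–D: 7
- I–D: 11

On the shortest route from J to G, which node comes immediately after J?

H

Enumerating some paths:
J–H–D–G: 3+9+7 = 19
J–H–B–G: 3+14+8 = 25
J–H–C–D–G: 3+4+15+7 = 29
Cheapest is J–H–D–G at 19.
So from J the first move is to H.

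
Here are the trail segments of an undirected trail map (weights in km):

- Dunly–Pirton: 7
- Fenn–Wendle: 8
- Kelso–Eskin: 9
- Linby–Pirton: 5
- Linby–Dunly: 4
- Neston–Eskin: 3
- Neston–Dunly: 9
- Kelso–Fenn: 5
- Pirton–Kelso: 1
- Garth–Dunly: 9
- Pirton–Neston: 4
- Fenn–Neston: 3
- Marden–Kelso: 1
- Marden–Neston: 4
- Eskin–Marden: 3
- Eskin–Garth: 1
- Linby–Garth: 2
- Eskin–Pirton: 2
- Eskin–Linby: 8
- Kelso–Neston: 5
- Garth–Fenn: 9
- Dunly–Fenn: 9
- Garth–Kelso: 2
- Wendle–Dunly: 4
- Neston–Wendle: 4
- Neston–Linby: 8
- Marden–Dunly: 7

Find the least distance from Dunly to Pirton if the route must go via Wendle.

Best Dunly to Wendle: Dunly → Wendle costing 4
Best Wendle to Pirton: Wendle → Neston → Pirton costing 8
Total via Wendle: 4 + 8 = 12 km.

12 km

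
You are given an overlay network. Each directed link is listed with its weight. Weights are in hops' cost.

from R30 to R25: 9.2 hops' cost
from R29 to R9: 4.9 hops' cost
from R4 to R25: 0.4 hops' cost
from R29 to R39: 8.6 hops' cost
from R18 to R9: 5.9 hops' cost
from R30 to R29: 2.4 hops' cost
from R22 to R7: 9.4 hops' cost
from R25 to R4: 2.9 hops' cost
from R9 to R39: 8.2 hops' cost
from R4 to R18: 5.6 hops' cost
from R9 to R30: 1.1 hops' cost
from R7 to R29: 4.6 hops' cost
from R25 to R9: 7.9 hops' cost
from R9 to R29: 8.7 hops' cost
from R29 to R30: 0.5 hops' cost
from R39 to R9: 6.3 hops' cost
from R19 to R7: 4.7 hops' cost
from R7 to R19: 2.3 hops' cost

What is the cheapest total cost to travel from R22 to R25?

Compare a few routes:
R22 → R7 → R29 → R30 → R25: 9.4+4.6+0.5+9.2 = 23.7
R22 → R7 → R29 → R9 → R30 → R25: 9.4+4.6+4.9+1.1+9.2 = 29.2
Cheapest is R22 → R7 → R29 → R30 → R25 at 23.7 hops' cost.

23.7 hops' cost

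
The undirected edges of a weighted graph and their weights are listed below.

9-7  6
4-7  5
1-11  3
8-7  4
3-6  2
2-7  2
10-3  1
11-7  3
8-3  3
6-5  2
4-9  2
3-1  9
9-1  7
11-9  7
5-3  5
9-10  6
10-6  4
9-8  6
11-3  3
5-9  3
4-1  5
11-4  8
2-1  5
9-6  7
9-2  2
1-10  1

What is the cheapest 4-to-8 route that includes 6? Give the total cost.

12

Shortest 4→6: 4 → 9 → 5 → 6 = 7
Shortest 6→8: 6 → 3 → 8 = 5
Total via 6: 7 + 5 = 12.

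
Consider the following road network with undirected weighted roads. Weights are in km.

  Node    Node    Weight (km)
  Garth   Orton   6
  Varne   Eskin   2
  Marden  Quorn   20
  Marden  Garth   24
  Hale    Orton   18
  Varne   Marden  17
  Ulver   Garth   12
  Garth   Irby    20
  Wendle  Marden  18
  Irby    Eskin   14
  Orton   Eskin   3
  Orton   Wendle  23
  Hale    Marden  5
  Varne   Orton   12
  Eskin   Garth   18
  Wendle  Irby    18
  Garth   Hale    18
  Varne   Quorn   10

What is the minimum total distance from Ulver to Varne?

Compare a few routes:
Ulver - Garth - Orton - Eskin - Varne: 12+6+3+2 = 23
Ulver - Garth - Orton - Varne: 12+6+12 = 30
Ulver - Garth - Eskin - Varne: 12+18+2 = 32
Cheapest is Ulver - Garth - Orton - Eskin - Varne at 23 km.

23 km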